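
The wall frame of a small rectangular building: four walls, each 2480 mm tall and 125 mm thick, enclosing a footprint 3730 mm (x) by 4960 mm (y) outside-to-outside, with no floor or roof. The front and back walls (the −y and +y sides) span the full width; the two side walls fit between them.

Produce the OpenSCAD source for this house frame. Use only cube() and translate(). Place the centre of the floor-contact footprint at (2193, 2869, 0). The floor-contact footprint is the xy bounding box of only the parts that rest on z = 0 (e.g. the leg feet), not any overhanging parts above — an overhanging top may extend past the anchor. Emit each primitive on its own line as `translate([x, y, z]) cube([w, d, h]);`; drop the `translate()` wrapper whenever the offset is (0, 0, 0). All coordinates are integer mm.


translate([328, 389, 0]) cube([3730, 125, 2480]);
translate([328, 5224, 0]) cube([3730, 125, 2480]);
translate([328, 514, 0]) cube([125, 4710, 2480]);
translate([3933, 514, 0]) cube([125, 4710, 2480]);


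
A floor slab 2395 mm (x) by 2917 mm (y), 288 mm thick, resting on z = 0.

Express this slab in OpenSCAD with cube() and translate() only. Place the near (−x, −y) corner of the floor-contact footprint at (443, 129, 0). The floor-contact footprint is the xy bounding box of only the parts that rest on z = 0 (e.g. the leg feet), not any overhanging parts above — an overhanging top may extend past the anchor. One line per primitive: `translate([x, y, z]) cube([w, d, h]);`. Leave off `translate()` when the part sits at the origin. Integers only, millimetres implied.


translate([443, 129, 0]) cube([2395, 2917, 288]);


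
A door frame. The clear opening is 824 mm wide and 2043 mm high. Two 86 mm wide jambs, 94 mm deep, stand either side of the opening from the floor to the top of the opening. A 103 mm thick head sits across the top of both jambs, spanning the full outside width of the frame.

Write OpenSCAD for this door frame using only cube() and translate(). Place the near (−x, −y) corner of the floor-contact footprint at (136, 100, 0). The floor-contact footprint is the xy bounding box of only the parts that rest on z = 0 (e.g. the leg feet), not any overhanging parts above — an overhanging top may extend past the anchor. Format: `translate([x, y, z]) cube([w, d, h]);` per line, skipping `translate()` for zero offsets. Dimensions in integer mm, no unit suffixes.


translate([136, 100, 0]) cube([86, 94, 2043]);
translate([1046, 100, 0]) cube([86, 94, 2043]);
translate([136, 100, 2043]) cube([996, 94, 103]);


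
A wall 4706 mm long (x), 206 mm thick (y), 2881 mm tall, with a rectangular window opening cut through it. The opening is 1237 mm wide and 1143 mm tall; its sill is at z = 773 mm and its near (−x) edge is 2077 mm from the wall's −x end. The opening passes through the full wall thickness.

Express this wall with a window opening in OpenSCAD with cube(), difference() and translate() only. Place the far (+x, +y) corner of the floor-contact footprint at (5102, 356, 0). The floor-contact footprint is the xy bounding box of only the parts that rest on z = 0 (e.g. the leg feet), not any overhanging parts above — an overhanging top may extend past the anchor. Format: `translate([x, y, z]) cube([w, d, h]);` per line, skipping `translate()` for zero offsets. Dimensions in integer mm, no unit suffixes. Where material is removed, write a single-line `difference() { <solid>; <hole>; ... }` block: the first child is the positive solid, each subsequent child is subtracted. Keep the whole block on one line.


difference() { translate([396, 150, 0]) cube([4706, 206, 2881]); translate([2473, 150, 773]) cube([1237, 206, 1143]); }


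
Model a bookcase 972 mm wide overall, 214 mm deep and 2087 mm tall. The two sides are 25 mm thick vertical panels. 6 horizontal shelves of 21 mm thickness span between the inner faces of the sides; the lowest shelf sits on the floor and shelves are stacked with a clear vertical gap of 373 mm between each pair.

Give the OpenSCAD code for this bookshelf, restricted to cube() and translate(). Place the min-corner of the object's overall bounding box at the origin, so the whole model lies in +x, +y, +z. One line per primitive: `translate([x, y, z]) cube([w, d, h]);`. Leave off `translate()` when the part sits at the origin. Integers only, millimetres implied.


cube([25, 214, 2087]);
translate([947, 0, 0]) cube([25, 214, 2087]);
translate([25, 0, 0]) cube([922, 214, 21]);
translate([25, 0, 394]) cube([922, 214, 21]);
translate([25, 0, 788]) cube([922, 214, 21]);
translate([25, 0, 1182]) cube([922, 214, 21]);
translate([25, 0, 1576]) cube([922, 214, 21]);
translate([25, 0, 1970]) cube([922, 214, 21]);


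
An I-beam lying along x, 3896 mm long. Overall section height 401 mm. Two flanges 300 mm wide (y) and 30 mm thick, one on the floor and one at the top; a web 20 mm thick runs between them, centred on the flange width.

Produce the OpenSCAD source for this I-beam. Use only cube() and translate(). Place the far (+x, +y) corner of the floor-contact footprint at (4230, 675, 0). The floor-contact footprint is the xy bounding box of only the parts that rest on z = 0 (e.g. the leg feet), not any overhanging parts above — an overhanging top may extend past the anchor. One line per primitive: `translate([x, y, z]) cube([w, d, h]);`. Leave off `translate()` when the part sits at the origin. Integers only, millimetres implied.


translate([334, 375, 0]) cube([3896, 300, 30]);
translate([334, 515, 30]) cube([3896, 20, 341]);
translate([334, 375, 371]) cube([3896, 300, 30]);


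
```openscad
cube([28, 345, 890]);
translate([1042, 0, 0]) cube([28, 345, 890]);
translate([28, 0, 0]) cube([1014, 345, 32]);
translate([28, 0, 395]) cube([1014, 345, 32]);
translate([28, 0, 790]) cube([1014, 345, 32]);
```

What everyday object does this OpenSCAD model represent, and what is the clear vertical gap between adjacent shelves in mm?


A bookshelf. The clear shelf gap is 363 mm.

Two tall side panels with 3 horizontal boards between them — a bookshelf. The first two shelf undersides are at z = 0 and z = 395; with shelf thickness 32, the clear gap is 395 − 0 − 32 = 363 mm.


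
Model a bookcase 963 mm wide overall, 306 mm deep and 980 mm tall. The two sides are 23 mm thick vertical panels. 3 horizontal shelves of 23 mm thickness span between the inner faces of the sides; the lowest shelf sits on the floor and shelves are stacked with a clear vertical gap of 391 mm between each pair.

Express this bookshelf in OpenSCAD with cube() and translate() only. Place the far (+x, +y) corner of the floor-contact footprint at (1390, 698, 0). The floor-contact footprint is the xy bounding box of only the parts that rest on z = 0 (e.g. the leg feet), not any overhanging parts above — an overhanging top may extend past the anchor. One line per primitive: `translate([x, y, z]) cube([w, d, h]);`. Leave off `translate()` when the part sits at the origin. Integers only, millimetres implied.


translate([427, 392, 0]) cube([23, 306, 980]);
translate([1367, 392, 0]) cube([23, 306, 980]);
translate([450, 392, 0]) cube([917, 306, 23]);
translate([450, 392, 414]) cube([917, 306, 23]);
translate([450, 392, 828]) cube([917, 306, 23]);


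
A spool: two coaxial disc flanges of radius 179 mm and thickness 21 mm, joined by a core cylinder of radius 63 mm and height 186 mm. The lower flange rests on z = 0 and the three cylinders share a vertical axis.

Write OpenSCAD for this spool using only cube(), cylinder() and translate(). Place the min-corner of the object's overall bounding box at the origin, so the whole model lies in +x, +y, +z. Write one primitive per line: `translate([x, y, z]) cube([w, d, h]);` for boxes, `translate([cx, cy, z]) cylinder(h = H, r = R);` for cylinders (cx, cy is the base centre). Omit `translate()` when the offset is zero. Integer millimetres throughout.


translate([179, 179, 0]) cylinder(h = 21, r = 179);
translate([179, 179, 21]) cylinder(h = 186, r = 63);
translate([179, 179, 207]) cylinder(h = 21, r = 179);


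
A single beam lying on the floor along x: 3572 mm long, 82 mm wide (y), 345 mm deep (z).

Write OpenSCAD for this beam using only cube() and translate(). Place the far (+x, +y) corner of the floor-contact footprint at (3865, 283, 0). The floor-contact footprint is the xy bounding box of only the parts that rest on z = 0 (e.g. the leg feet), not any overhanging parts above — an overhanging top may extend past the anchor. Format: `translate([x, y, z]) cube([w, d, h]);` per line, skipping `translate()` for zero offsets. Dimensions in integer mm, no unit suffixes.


translate([293, 201, 0]) cube([3572, 82, 345]);


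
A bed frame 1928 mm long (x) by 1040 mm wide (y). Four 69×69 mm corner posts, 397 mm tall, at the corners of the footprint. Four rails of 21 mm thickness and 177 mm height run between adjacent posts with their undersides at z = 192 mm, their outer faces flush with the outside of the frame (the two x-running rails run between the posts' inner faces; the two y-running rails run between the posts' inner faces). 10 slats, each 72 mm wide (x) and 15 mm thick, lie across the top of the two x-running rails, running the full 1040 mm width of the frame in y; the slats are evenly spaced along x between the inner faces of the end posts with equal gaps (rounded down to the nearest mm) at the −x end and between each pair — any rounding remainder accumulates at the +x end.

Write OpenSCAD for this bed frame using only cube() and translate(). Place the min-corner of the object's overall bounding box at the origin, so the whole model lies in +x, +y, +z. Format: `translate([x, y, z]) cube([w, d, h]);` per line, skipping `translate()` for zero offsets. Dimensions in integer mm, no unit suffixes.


// slat z = rail_z + rail_h = 192 + 177 = 369
// slat gap = ⌊(1790 − 10·72) / 11⌋ = 97
cube([69, 69, 397]);
translate([0, 971, 0]) cube([69, 69, 397]);
translate([1859, 0, 0]) cube([69, 69, 397]);
translate([1859, 971, 0]) cube([69, 69, 397]);
translate([69, 0, 192]) cube([1790, 21, 177]);
translate([69, 1019, 192]) cube([1790, 21, 177]);
translate([0, 69, 192]) cube([21, 902, 177]);
translate([1907, 69, 192]) cube([21, 902, 177]);
translate([166, 0, 369]) cube([72, 1040, 15]);
translate([335, 0, 369]) cube([72, 1040, 15]);
translate([504, 0, 369]) cube([72, 1040, 15]);
translate([673, 0, 369]) cube([72, 1040, 15]);
translate([842, 0, 369]) cube([72, 1040, 15]);
translate([1011, 0, 369]) cube([72, 1040, 15]);
translate([1180, 0, 369]) cube([72, 1040, 15]);
translate([1349, 0, 369]) cube([72, 1040, 15]);
translate([1518, 0, 369]) cube([72, 1040, 15]);
translate([1687, 0, 369]) cube([72, 1040, 15]);


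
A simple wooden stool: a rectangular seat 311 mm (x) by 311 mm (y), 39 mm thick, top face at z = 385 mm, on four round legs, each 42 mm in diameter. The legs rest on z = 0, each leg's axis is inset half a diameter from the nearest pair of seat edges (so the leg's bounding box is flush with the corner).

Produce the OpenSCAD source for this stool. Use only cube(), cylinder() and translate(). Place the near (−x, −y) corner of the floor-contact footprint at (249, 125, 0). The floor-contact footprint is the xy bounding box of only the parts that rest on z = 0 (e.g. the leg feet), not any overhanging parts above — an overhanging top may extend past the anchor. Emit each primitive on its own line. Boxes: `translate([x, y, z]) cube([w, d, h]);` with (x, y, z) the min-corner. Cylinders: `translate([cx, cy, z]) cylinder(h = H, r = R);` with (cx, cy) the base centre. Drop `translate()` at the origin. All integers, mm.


translate([249, 125, 346]) cube([311, 311, 39]);
translate([270, 146, 0]) cylinder(h = 346, r = 21);
translate([539, 146, 0]) cylinder(h = 346, r = 21);
translate([270, 415, 0]) cylinder(h = 346, r = 21);
translate([539, 415, 0]) cylinder(h = 346, r = 21);


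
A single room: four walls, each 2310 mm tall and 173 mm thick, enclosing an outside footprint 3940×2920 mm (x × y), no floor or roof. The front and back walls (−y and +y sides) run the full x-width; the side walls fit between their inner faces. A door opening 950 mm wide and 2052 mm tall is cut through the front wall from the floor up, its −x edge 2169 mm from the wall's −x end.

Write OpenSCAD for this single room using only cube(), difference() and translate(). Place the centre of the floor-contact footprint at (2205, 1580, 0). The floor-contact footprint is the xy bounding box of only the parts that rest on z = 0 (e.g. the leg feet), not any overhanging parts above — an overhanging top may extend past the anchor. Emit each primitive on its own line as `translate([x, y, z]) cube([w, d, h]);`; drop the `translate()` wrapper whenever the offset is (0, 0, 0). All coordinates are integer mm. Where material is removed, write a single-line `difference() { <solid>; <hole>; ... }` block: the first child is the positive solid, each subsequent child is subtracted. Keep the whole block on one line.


difference() { translate([235, 120, 0]) cube([3940, 173, 2310]); translate([2404, 120, 0]) cube([950, 173, 2052]); }
translate([235, 2867, 0]) cube([3940, 173, 2310]);
translate([235, 293, 0]) cube([173, 2574, 2310]);
translate([4002, 293, 0]) cube([173, 2574, 2310]);


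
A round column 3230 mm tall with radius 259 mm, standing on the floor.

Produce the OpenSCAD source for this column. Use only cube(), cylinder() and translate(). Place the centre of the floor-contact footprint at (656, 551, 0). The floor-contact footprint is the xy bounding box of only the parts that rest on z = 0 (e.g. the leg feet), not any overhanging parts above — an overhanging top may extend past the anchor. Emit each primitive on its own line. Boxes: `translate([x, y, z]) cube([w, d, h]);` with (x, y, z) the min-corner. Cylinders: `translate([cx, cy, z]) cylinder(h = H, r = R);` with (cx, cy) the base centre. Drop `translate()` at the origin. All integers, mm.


translate([656, 551, 0]) cylinder(h = 3230, r = 259);


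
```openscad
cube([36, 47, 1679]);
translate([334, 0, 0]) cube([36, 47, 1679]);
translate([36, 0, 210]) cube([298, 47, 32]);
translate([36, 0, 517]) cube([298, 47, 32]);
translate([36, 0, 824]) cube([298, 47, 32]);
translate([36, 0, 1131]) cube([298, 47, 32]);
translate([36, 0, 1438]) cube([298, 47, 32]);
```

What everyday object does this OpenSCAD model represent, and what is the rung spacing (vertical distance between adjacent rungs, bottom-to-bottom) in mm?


A ladder. The rung spacing is 307 mm.

Two tall 36×47 posts with 5 short bars between them — a ladder. Adjacent rungs sit at z = 210 and z = 517, so the spacing is 517 − 210 = 307 mm.


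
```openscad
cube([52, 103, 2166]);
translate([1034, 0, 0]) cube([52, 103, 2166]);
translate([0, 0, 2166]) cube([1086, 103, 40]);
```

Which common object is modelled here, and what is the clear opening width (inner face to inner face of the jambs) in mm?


A door frame. The clear opening width is 982 mm.

Two 2166 mm tall posts with a header on top — a door frame. The left jamb is 52 mm wide at x = 0; the right jamb starts at x = 1034. The clear opening is 1034 − 52 = 982 mm.


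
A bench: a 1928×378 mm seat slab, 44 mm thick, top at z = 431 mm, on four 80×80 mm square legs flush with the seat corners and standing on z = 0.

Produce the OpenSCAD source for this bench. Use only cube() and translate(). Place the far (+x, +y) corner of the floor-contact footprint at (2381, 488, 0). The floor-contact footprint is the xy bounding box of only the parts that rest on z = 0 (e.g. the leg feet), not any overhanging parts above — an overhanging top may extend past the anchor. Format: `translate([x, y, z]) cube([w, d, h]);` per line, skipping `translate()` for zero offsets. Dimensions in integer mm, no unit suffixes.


translate([453, 110, 387]) cube([1928, 378, 44]);
translate([453, 110, 0]) cube([80, 80, 387]);
translate([453, 408, 0]) cube([80, 80, 387]);
translate([2301, 110, 0]) cube([80, 80, 387]);
translate([2301, 408, 0]) cube([80, 80, 387]);


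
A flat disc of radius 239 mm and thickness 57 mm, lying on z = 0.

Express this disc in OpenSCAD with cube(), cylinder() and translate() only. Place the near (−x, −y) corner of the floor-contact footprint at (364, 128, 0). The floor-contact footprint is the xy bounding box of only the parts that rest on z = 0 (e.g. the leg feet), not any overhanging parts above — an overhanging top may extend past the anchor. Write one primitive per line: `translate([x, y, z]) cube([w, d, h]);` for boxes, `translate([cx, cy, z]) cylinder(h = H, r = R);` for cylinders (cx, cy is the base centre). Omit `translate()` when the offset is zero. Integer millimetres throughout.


translate([603, 367, 0]) cylinder(h = 57, r = 239);


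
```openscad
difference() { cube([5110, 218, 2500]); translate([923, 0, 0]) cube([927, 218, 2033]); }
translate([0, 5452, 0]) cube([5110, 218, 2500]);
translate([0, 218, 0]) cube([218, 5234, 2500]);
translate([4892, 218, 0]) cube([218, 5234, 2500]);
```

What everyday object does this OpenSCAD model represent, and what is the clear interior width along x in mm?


A single room. The interior width is 4674 mm.

Four walls enclosing a rectangle with a door in the front wall — a room. Outside width 5110 minus two 218 mm walls gives 4674 mm.


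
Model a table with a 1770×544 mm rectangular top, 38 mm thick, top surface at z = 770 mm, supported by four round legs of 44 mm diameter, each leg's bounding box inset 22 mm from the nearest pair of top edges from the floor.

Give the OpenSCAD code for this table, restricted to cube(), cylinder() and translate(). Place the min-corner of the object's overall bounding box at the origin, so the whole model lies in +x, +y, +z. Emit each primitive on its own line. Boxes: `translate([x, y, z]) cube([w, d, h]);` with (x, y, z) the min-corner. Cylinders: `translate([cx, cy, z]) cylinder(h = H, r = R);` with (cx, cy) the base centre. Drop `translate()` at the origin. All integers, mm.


translate([0, 0, 732]) cube([1770, 544, 38]);
translate([44, 44, 0]) cylinder(h = 732, r = 22);
translate([1726, 44, 0]) cylinder(h = 732, r = 22);
translate([44, 500, 0]) cylinder(h = 732, r = 22);
translate([1726, 500, 0]) cylinder(h = 732, r = 22);


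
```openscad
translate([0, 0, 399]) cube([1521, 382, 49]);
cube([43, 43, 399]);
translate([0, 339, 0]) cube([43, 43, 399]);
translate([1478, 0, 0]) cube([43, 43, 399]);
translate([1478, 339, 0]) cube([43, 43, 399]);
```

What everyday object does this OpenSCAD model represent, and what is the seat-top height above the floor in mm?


A bench. The seat-top height is 448 mm.

A long slab on four corner posts — a bench. The slab sits at z = 399 with thickness 49, so the top is 399 + 49 = 448 mm.


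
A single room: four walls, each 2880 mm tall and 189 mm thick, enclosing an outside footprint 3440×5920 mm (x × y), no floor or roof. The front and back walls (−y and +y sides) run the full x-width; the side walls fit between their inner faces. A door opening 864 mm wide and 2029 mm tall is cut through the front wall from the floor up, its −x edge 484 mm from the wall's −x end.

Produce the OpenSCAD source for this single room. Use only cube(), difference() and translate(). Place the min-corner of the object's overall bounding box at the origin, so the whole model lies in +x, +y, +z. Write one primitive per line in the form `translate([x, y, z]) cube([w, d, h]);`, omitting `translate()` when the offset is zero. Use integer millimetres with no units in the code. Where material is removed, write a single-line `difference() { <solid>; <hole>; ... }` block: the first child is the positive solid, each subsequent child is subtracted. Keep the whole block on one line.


difference() { cube([3440, 189, 2880]); translate([484, 0, 0]) cube([864, 189, 2029]); }
translate([0, 5731, 0]) cube([3440, 189, 2880]);
translate([0, 189, 0]) cube([189, 5542, 2880]);
translate([3251, 189, 0]) cube([189, 5542, 2880]);


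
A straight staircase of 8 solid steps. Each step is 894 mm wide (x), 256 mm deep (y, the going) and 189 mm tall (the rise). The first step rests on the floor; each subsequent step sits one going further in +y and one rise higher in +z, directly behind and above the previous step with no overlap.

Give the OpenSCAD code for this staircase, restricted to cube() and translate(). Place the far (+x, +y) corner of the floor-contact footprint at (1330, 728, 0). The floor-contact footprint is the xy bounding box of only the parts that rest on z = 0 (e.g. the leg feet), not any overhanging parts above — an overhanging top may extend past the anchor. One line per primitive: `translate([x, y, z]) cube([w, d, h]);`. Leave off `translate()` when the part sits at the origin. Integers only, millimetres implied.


translate([436, 472, 0]) cube([894, 256, 189]);
translate([436, 728, 189]) cube([894, 256, 189]);
translate([436, 984, 378]) cube([894, 256, 189]);
translate([436, 1240, 567]) cube([894, 256, 189]);
translate([436, 1496, 756]) cube([894, 256, 189]);
translate([436, 1752, 945]) cube([894, 256, 189]);
translate([436, 2008, 1134]) cube([894, 256, 189]);
translate([436, 2264, 1323]) cube([894, 256, 189]);


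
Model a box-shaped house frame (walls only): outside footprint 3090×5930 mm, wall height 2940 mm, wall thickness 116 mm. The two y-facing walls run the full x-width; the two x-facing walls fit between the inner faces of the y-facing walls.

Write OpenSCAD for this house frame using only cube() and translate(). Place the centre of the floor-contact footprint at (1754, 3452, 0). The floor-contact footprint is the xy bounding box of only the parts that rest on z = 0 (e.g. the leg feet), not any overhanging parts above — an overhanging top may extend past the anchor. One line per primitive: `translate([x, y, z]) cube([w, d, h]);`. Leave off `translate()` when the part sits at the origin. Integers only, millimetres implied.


translate([209, 487, 0]) cube([3090, 116, 2940]);
translate([209, 6301, 0]) cube([3090, 116, 2940]);
translate([209, 603, 0]) cube([116, 5698, 2940]);
translate([3183, 603, 0]) cube([116, 5698, 2940]);


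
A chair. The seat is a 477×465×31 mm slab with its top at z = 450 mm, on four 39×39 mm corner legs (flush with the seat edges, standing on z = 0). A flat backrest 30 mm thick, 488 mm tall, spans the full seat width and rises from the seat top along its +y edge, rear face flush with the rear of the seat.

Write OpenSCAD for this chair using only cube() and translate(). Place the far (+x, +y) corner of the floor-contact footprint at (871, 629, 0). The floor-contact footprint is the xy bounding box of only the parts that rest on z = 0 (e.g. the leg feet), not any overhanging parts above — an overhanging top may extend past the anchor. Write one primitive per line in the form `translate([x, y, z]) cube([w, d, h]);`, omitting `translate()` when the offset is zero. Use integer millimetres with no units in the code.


translate([394, 164, 419]) cube([477, 465, 31]);
translate([394, 164, 0]) cube([39, 39, 419]);
translate([832, 164, 0]) cube([39, 39, 419]);
translate([394, 590, 0]) cube([39, 39, 419]);
translate([832, 590, 0]) cube([39, 39, 419]);
translate([394, 599, 450]) cube([477, 30, 488]);


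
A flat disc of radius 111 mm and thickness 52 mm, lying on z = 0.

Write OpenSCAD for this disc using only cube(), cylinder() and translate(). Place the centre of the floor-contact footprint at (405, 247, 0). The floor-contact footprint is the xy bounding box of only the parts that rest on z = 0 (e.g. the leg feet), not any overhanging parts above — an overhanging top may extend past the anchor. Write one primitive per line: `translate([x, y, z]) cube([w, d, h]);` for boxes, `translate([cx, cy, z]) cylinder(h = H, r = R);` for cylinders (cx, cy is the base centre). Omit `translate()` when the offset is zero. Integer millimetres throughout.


translate([405, 247, 0]) cylinder(h = 52, r = 111);


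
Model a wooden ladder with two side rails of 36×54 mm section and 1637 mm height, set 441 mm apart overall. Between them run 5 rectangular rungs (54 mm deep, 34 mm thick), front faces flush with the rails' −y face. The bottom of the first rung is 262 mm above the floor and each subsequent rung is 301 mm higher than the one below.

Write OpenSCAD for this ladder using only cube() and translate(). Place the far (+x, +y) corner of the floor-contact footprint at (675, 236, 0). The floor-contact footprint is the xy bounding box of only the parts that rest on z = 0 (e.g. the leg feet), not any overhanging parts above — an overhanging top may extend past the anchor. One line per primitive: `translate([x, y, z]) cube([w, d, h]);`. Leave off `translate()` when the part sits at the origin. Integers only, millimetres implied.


translate([234, 182, 0]) cube([36, 54, 1637]);
translate([639, 182, 0]) cube([36, 54, 1637]);
translate([270, 182, 262]) cube([369, 54, 34]);
translate([270, 182, 563]) cube([369, 54, 34]);
translate([270, 182, 864]) cube([369, 54, 34]);
translate([270, 182, 1165]) cube([369, 54, 34]);
translate([270, 182, 1466]) cube([369, 54, 34]);


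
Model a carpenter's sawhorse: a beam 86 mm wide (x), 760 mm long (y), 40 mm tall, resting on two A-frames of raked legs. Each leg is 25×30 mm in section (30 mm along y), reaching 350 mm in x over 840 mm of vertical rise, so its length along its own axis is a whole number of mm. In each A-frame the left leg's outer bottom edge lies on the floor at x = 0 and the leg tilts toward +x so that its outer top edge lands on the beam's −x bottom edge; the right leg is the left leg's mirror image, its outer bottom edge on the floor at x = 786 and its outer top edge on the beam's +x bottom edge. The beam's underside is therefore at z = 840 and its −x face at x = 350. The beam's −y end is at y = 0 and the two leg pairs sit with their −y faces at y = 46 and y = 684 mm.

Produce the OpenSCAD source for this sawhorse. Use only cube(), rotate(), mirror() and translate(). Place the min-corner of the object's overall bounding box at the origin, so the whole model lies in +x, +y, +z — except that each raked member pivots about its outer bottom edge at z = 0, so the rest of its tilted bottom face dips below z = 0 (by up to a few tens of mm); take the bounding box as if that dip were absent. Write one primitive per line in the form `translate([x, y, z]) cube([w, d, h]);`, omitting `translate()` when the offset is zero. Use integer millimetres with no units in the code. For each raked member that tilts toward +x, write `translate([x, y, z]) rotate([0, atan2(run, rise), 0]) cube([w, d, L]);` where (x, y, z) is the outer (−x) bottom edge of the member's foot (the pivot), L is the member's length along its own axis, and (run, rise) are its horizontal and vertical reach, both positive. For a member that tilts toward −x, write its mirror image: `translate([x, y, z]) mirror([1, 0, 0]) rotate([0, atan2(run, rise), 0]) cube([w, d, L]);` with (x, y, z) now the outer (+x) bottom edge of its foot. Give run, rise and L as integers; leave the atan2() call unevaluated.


// leg length = √(350² + 840²) = 910
// right-leg outer foot x = 2·350 + 86 = 786
// beam min-corner = (350, 0, 840)
translate([350, 0, 840]) cube([86, 760, 40]);
translate([0, 46, 0]) rotate([0, atan2(350, 840), 0]) cube([25, 30, 910]);
translate([786, 46, 0]) mirror([1, 0, 0]) rotate([0, atan2(350, 840), 0]) cube([25, 30, 910]);
translate([0, 684, 0]) rotate([0, atan2(350, 840), 0]) cube([25, 30, 910]);
translate([786, 684, 0]) mirror([1, 0, 0]) rotate([0, atan2(350, 840), 0]) cube([25, 30, 910]);


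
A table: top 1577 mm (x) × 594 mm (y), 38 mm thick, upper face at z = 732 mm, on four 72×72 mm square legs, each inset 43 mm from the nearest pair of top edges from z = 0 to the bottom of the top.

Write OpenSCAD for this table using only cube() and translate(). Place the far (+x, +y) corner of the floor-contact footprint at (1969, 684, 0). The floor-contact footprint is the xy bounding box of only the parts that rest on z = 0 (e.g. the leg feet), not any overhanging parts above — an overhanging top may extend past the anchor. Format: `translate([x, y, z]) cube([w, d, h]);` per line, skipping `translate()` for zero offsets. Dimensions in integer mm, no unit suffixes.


translate([435, 133, 694]) cube([1577, 594, 38]);
translate([478, 176, 0]) cube([72, 72, 694]);
translate([1897, 176, 0]) cube([72, 72, 694]);
translate([478, 612, 0]) cube([72, 72, 694]);
translate([1897, 612, 0]) cube([72, 72, 694]);


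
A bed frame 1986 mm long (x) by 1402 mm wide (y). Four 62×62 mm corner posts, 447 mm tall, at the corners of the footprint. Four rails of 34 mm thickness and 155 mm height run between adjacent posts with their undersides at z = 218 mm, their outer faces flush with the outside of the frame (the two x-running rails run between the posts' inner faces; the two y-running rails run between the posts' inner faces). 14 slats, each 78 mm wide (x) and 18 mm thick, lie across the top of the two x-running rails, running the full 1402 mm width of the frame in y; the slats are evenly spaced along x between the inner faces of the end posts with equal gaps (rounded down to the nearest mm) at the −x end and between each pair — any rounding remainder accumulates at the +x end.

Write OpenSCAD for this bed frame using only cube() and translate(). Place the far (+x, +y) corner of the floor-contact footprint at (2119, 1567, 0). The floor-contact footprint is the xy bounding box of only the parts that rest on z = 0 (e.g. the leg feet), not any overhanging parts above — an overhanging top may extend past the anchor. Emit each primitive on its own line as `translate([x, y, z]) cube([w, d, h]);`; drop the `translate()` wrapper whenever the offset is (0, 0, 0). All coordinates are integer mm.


translate([133, 165, 0]) cube([62, 62, 447]);
translate([133, 1505, 0]) cube([62, 62, 447]);
translate([2057, 165, 0]) cube([62, 62, 447]);
translate([2057, 1505, 0]) cube([62, 62, 447]);
translate([195, 165, 218]) cube([1862, 34, 155]);
translate([195, 1533, 218]) cube([1862, 34, 155]);
translate([133, 227, 218]) cube([34, 1278, 155]);
translate([2085, 227, 218]) cube([34, 1278, 155]);
translate([246, 165, 373]) cube([78, 1402, 18]);
translate([375, 165, 373]) cube([78, 1402, 18]);
translate([504, 165, 373]) cube([78, 1402, 18]);
translate([633, 165, 373]) cube([78, 1402, 18]);
translate([762, 165, 373]) cube([78, 1402, 18]);
translate([891, 165, 373]) cube([78, 1402, 18]);
translate([1020, 165, 373]) cube([78, 1402, 18]);
translate([1149, 165, 373]) cube([78, 1402, 18]);
translate([1278, 165, 373]) cube([78, 1402, 18]);
translate([1407, 165, 373]) cube([78, 1402, 18]);
translate([1536, 165, 373]) cube([78, 1402, 18]);
translate([1665, 165, 373]) cube([78, 1402, 18]);
translate([1794, 165, 373]) cube([78, 1402, 18]);
translate([1923, 165, 373]) cube([78, 1402, 18]);


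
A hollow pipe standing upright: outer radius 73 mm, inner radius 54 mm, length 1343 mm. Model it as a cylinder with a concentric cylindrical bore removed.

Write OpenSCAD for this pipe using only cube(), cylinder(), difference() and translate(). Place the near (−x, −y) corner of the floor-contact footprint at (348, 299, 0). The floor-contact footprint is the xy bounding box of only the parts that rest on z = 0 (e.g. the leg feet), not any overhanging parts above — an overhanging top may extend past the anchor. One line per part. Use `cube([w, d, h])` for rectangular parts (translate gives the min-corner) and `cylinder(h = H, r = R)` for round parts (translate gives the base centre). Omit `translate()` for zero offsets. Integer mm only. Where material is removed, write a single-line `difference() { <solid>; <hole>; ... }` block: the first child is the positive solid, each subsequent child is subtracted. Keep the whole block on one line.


difference() { translate([421, 372, 0]) cylinder(h = 1343, r = 73); translate([421, 372, 0]) cylinder(h = 1343, r = 54); }


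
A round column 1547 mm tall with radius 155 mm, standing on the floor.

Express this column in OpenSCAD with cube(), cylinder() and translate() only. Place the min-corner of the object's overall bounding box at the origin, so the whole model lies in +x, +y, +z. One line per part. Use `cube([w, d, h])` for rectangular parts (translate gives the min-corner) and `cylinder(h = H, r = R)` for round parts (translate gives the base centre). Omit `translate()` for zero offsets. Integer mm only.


translate([155, 155, 0]) cylinder(h = 1547, r = 155);


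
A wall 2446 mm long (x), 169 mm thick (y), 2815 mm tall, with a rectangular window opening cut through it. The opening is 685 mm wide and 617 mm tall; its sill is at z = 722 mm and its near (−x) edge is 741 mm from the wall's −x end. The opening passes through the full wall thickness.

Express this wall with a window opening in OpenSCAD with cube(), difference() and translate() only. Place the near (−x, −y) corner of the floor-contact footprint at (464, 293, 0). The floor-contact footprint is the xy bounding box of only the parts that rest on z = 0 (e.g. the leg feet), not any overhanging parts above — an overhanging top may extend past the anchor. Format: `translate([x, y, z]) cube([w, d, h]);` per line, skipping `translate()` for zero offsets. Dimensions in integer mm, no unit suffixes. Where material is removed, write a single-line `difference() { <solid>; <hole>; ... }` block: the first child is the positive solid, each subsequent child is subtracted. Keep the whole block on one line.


difference() { translate([464, 293, 0]) cube([2446, 169, 2815]); translate([1205, 293, 722]) cube([685, 169, 617]); }


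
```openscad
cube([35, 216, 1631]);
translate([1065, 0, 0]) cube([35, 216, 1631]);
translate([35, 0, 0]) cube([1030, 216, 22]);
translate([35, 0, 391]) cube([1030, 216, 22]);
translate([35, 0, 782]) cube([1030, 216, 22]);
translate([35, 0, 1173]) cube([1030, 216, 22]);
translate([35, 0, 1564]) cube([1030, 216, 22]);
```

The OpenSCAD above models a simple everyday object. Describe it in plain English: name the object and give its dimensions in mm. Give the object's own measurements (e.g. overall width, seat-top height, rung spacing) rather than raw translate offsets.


An open bookshelf. Two side panels, each 35 mm thick, 216 mm deep and 1631 mm tall, stand 1100 mm apart (outside-to-outside). Between them sit 5 shelves, each 22 mm thick and 216 mm deep, spanning the full gap between the sides. The bottom shelf rests on the floor (its underside at z = 0) and the clear gap between one shelf's top and the next shelf's underside is 369 mm.


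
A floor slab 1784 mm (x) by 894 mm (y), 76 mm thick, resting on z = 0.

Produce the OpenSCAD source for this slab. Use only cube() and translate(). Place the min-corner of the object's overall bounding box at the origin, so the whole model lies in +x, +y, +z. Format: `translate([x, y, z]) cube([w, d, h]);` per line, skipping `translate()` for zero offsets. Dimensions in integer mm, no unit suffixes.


cube([1784, 894, 76]);


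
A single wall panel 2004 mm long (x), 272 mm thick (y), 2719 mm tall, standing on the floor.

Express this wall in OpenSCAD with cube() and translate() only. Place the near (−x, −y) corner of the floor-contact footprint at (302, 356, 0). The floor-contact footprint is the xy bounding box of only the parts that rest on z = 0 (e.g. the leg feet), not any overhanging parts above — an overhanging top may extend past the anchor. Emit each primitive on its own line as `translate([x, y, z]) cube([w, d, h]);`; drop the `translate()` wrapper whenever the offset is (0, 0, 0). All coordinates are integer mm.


translate([302, 356, 0]) cube([2004, 272, 2719]);


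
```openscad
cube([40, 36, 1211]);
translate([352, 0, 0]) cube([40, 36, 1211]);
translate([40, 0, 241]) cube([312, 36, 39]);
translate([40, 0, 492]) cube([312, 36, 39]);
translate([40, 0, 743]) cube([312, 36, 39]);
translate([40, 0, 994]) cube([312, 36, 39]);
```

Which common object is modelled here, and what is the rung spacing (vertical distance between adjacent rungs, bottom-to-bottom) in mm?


A ladder. The rung spacing is 251 mm.

Two tall 40×36 posts with 4 short bars between them — a ladder. Adjacent rungs sit at z = 241 and z = 492, so the spacing is 492 − 241 = 251 mm.


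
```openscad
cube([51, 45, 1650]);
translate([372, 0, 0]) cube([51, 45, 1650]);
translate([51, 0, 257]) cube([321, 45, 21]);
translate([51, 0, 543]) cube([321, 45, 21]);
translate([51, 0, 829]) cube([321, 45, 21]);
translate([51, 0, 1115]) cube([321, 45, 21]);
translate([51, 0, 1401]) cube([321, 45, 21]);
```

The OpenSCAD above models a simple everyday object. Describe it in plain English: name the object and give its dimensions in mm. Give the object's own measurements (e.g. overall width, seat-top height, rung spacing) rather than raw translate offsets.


A straight ladder. Two 51×45 mm vertical rails, 1650 mm tall, stand 423 mm apart (outside-to-outside) with their front faces coplanar on the −y side. 5 rungs, each 45 mm deep and 21 mm tall, span between the inner faces of the rails, front faces flush with the rails. The lowest rung's underside is at z = 257 mm and rungs are spaced 286 mm apart (underside to underside).


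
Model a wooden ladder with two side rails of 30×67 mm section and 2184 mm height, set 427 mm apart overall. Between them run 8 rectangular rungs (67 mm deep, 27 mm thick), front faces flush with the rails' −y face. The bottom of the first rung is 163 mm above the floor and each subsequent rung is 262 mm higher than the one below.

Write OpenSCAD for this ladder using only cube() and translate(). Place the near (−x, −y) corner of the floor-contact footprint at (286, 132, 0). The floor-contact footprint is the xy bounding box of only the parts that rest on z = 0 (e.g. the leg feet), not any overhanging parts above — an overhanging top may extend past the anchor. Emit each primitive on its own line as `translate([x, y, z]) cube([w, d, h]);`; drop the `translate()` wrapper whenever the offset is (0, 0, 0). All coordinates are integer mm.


translate([286, 132, 0]) cube([30, 67, 2184]);
translate([683, 132, 0]) cube([30, 67, 2184]);
translate([316, 132, 163]) cube([367, 67, 27]);
translate([316, 132, 425]) cube([367, 67, 27]);
translate([316, 132, 687]) cube([367, 67, 27]);
translate([316, 132, 949]) cube([367, 67, 27]);
translate([316, 132, 1211]) cube([367, 67, 27]);
translate([316, 132, 1473]) cube([367, 67, 27]);
translate([316, 132, 1735]) cube([367, 67, 27]);
translate([316, 132, 1997]) cube([367, 67, 27]);


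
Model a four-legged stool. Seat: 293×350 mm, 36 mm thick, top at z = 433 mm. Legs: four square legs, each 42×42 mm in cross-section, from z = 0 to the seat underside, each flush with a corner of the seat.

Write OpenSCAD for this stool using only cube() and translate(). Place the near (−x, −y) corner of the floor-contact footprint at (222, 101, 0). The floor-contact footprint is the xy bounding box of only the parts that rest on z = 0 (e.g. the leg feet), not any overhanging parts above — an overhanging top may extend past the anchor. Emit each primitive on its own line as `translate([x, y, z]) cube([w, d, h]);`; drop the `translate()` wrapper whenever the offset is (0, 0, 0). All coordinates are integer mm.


translate([222, 101, 397]) cube([293, 350, 36]);
translate([222, 101, 0]) cube([42, 42, 397]);
translate([473, 101, 0]) cube([42, 42, 397]);
translate([222, 409, 0]) cube([42, 42, 397]);
translate([473, 409, 0]) cube([42, 42, 397]);


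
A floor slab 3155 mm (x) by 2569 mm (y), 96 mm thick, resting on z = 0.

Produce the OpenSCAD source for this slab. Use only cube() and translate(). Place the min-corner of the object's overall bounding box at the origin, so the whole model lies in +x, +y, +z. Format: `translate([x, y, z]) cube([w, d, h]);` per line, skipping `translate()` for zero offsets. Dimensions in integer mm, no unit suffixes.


cube([3155, 2569, 96]);


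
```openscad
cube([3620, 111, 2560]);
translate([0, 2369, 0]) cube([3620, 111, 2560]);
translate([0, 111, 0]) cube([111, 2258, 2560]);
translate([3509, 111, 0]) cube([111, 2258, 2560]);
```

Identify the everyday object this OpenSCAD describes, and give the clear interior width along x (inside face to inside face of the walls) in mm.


A house (or room) frame. The interior width is 3398 mm.

Four 2560 mm walls enclosing a rectangle with no floor or roof — a room or house frame. Outside width is 3620 mm and wall thickness is 111 mm, so the interior width is 3620 − 2 × 111 = 3398 mm.
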